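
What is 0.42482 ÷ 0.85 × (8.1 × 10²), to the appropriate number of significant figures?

4.0 × 10²

0.42482 ÷ 0.85 × (8.1 × 10²) = 404.828470588…
Multiplication/division keeps the fewest significant figures: 0.42482 → 5 s.f., 0.85 → 2 s.f., 8.1 × 10² → 2 s.f.; limit is 2.
Rounded to 2 significant figures: 4.0 × 10².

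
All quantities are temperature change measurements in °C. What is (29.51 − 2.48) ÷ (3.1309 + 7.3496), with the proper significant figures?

2.579

29.51 − 2.48 = 27.03, limited to 2 d.p. → 4 s.f.; 3.1309 + 7.3496 = 10.4805, limited to 4 d.p. → 6 s.f.
Carrying full precision, 27.03 ÷ 10.4805 = 2.57907542579…; keep min(4, 6) = 4 s.f.
Rounded to 4 significant figures: 2.579.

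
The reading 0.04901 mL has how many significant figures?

0.04901: leading zeros are not significant; zeros between nonzero digits are significant.

4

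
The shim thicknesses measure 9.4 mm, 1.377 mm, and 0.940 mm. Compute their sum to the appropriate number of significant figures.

11.7 mm

9.4 mm + 1.377 mm + 0.940 mm = 11.717 mm.
Addition/subtraction keeps the fewest decimal places: 9.4 → 1 decimal place, 1.377 → 3 decimal places, 0.940 → 3 decimal places; limit is 1.
Rounded to 1 decimal place: 11.7 mm.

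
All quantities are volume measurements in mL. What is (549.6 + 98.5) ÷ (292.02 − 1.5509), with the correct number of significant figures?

2.231

549.6 + 98.5 = 648.1, limited to 1 d.p. → 4 s.f.; 292.02 − 1.5509 = 290.4691, limited to 2 d.p. → 5 s.f.
Carrying full precision, 648.1 ÷ 290.4691 = 2.2312183981…; keep min(4, 5) = 4 s.f.
Rounded to 4 significant figures: 2.231.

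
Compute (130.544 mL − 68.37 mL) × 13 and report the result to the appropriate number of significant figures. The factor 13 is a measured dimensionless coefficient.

130.544 mL − 68.37 mL = 62.174 mL; the difference is limited to 2 decimal places (4 s.f.).
Carrying full precision, 62.174 × 13 = 808.262 mL; 13 has 2 s.f., so the result keeps min(4, 2) = 2 s.f.
Rounded to 2 significant figures: 8.1 × 10^2 mL.

8.1 × 10^2 mL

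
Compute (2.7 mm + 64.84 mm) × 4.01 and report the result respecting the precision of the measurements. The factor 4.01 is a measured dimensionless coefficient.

271 mm

2.7 mm + 64.84 mm = 67.54 mm; the sum is limited to 1 decimal place (3 s.f.).
Carrying full precision, 67.54 × 4.01 = 270.8354 mm; 4.01 has 3 s.f., so the result keeps min(3, 3) = 3 s.f.
Rounded to 3 significant figures: 271 mm.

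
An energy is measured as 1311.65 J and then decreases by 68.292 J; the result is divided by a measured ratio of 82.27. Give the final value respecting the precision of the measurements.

15.11 J

1311.65 J − 68.292 J = 1243.358 J; the difference is limited to 2 decimal places (6 s.f.).
Carrying full precision, 1243.358 ÷ 82.27 = 15.1131396621… J; 82.27 has 4 s.f., so the result keeps min(6, 4) = 4 s.f.
Rounded to 4 significant figures: 15.11 J.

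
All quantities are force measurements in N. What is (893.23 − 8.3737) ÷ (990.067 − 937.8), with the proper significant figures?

893.23 − 8.3737 = 884.8563, limited to 2 d.p. → 5 s.f.; 990.067 − 937.8 = 52.267, limited to 1 d.p. → 3 s.f.
Carrying full precision, 884.8563 ÷ 52.267 = 16.9295406279…; keep min(5, 3) = 3 s.f.
Rounded to 3 significant figures: 16.9.

16.9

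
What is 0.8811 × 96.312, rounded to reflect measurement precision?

0.8811 × 96.312 = 84.8605032
Multiplication/division keeps the fewest significant figures: 0.8811 → 4 s.f., 96.312 → 5 s.f.; limit is 4.
Rounded to 4 significant figures: 84.86.

84.86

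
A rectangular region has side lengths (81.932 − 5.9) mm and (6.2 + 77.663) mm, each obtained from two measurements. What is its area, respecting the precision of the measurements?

81.932 − 5.9 = 76.032, limited to 1 d.p. → 3 s.f.; 6.2 + 77.663 = 83.863, limited to 1 d.p. → 3 s.f.
Carrying full precision, 76.032 × 83.863 = 6376.271616; keep min(3, 3) = 3 s.f.
Rounded to 3 significant figures: 6.38 × 10³ mm².

6.38 × 10³ mm²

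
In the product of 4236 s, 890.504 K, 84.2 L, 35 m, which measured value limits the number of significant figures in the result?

4236 s → 4 s.f.; 890.504 K → 6 s.f.; 84.2 L → 3 s.f.; 35 m → 2 s.f.
The fewest is 2 significant figures, from 35 m.

35 m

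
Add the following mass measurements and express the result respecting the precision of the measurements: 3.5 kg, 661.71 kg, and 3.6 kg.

668.8 kg

3.5 kg + 661.71 kg + 3.6 kg = 668.81 kg.
Addition/subtraction keeps the fewest decimal places: 3.5 → 1 decimal place, 661.71 → 2 decimal places, 3.6 → 1 decimal place; limit is 1.
Rounded to 1 decimal place: 668.8 kg.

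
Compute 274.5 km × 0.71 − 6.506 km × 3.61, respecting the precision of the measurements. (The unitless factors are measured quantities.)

274.5 × 0.71 = 194.895 → 1.9 × 10^2 km (2 s.f., last digit at the 10^1 place).
6.506 × 3.61 = 23.48666 → 23.5 km (3 s.f., last digit at the 10^-1 place).
Difference: 171.40834 km; keep the coarser place, 10^1.
Result: 1.7 × 10^2 km.

1.7 × 10^2 km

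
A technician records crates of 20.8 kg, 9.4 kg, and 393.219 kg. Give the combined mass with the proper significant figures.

20.8 kg + 9.4 kg + 393.219 kg = 423.419 kg.
Addition/subtraction keeps the fewest decimal places: 20.8 → 1 decimal place, 9.4 → 1 decimal place, 393.219 → 3 decimal places; limit is 1.
Rounded to 1 decimal place: 423.4 kg.

423.4 kg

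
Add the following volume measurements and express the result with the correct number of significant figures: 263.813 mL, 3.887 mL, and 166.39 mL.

434.09 mL

263.813 mL + 3.887 mL + 166.39 mL = 434.090 mL.
Addition/subtraction keeps the fewest decimal places: 263.813 → 3 decimal places, 3.887 → 3 decimal places, 166.39 → 2 decimal places; limit is 2.
Rounded to 2 decimal places: 434.09 mL.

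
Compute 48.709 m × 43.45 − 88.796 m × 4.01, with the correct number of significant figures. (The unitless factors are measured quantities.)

48.709 × 43.45 = 2116.40605 → 2116 m (4 s.f., last digit at the 10^0 place).
88.796 × 4.01 = 356.07196 → 356 m (3 s.f., last digit at the 10^0 place).
Difference: 1760.33409 m; keep the coarser place, 10^0.
Result: 1.760 × 10^3 m.

1.760 × 10^3 m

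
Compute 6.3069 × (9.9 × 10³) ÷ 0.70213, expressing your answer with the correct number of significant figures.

8.9 × 10⁴

6.3069 × (9.9 × 10³) ÷ 0.70213 = 88926.9935767…
Multiplication/division keeps the fewest significant figures: 6.3069 → 5 s.f., 9.9 × 10³ → 2 s.f., 0.70213 → 5 s.f.; limit is 2.
Rounded to 2 significant figures: 8.9 × 10⁴.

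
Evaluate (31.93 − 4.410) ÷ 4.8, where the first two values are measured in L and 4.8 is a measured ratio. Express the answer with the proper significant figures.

31.93 L − 4.410 L = 27.520 L; the difference is limited to 2 decimal places (4 s.f.).
Carrying full precision, 27.520 ÷ 4.8 = 5.73333333333… L; 4.8 has 2 s.f., so the result keeps min(4, 2) = 2 s.f.
Rounded to 2 significant figures: 5.7 L.

5.7 L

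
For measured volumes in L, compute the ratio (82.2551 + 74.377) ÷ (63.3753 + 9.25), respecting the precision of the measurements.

82.2551 + 74.377 = 156.6321, limited to 3 d.p. → 6 s.f.; 63.3753 + 9.25 = 72.6253, limited to 2 d.p. → 4 s.f.
Carrying full precision, 156.6321 ÷ 72.6253 = 2.15671535952…; keep min(6, 4) = 4 s.f.
Rounded to 4 significant figures: 2.157.

2.157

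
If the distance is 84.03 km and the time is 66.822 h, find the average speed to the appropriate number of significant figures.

average speed = 84.03 km ÷ 66.822 h = 1.25751997845… km/h.
84.03 has 4 significant figures; 66.822 has 5.
Division/multiplication keeps the fewest: 4 significant figures.
Rounded: 1.258 km/h.

1.258 km/h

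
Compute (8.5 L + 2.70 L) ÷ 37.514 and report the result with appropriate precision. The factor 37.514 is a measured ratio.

0.299 L

8.5 L + 2.70 L = 11.20 L; the sum is limited to 1 decimal place (3 s.f.).
Carrying full precision, 11.20 ÷ 37.514 = 0.298555206056… L; 37.514 has 5 s.f., so the result keeps min(3, 5) = 3 s.f.
Rounded to 3 significant figures: 0.299 L.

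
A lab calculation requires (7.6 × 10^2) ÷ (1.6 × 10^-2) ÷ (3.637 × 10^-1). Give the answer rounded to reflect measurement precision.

1.3 × 10^5

(7.6 × 10^2) ÷ (1.6 × 10^-2) ÷ (3.637 × 10^-1) = 130602.144625…
Multiplication/division keeps the fewest significant figures: 7.6 × 10^2 → 2 s.f., 1.6 × 10^-2 → 2 s.f., 3.637 × 10^-1 → 4 s.f.; limit is 2.
Rounded to 2 significant figures: 1.3 × 10^5.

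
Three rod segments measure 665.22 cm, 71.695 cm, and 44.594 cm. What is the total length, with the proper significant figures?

781.51 cm

665.22 cm + 71.695 cm + 44.594 cm = 781.509 cm.
Addition/subtraction keeps the fewest decimal places: 665.22 → 2 decimal places, 71.695 → 3 decimal places, 44.594 → 3 decimal places; limit is 2.
Rounded to 2 decimal places: 781.51 cm.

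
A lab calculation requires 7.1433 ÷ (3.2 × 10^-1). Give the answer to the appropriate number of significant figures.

7.1433 ÷ (3.2 × 10^-1) = 22.3228125
Multiplication/division keeps the fewest significant figures: 7.1433 → 5 s.f., 3.2 × 10^-1 → 2 s.f.; limit is 2.
Rounded to 2 significant figures: 22.

22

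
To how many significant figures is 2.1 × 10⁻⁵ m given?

2

2.1 × 10⁻⁵: in scientific notation every digit of the coefficient is significant.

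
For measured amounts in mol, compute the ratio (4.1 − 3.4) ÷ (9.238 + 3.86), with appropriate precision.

0.05

4.1 − 3.4 = 0.7, limited to 1 d.p. → 1 s.f.; 9.238 + 3.86 = 13.098, limited to 2 d.p. → 4 s.f.
Carrying full precision, 0.7 ÷ 13.098 = 0.0534432737823…; keep min(1, 4) = 1 s.f.
Rounded to 1 significant figure: 0.05.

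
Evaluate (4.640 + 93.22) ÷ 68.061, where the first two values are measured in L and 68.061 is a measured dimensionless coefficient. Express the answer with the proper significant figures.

1.438 L

4.640 L + 93.22 L = 97.860 L; the sum is limited to 2 decimal places (4 s.f.).
Carrying full precision, 97.860 ÷ 68.061 = 1.43782783092… L; 68.061 has 5 s.f., so the result keeps min(4, 5) = 4 s.f.
Rounded to 4 significant figures: 1.438 L.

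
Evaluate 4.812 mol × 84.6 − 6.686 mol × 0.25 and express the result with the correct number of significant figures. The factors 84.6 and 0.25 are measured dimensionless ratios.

4.812 × 84.6 = 407.0952 → 407 mol (3 s.f., last digit at the 10^0 place).
6.686 × 0.25 = 1.6715 → 1.7 mol (2 s.f., last digit at the 10^-1 place).
Difference: 405.4237 mol; keep the coarser place, 10^0.
Result: 405 mol.

405 mol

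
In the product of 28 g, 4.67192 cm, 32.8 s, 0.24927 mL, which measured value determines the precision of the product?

28 g → 2 s.f.; 4.67192 cm → 6 s.f.; 32.8 s → 3 s.f.; 0.24927 mL → 5 s.f.
The fewest is 2 significant figures, from 28 g.

28 g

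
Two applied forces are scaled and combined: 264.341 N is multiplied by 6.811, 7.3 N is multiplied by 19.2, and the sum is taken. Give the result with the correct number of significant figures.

1.94 × 10³ N

264.341 × 6.811 = 1800.426551 → 1800. N (4 s.f., last digit at the 10^0 place).
7.3 × 19.2 = 140.16 → 1.4 × 10² N (2 s.f., last digit at the 10^1 place).
Sum: 1940.586551 N; keep the coarser place, 10^1.
Result: 1.94 × 10³ N.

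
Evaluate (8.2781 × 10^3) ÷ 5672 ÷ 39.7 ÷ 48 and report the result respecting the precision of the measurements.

7.7 × 10^-4

(8.2781 × 10^3) ÷ 5672 ÷ 39.7 ÷ 48 = 0.000765883480239…
Multiplication/division keeps the fewest significant figures: 8.2781 × 10^3 → 5 s.f., 5672 → 4 s.f., 39.7 → 3 s.f., 48 → 2 s.f.; limit is 2.
Rounded to 2 significant figures: 7.7 × 10^-4.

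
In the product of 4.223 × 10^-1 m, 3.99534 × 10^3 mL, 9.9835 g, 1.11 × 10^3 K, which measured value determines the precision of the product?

4.223 × 10^-1 m → 4 s.f.; 3.99534 × 10^3 mL → 6 s.f.; 9.9835 g → 5 s.f.; 1.11 × 10^3 K → 3 s.f.
The fewest is 3 significant figures, from 1.11 × 10^3 K.

1.11 × 10^3 K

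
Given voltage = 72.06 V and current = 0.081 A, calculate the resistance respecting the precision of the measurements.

resistance = 72.06 V ÷ 0.081 A = 889.62962963… Ω.
72.06 has 4 significant figures; 0.081 has 2.
Division/multiplication keeps the fewest: 2 significant figures.
Rounded: 8.9 × 10^2 Ω.

8.9 × 10^2 Ω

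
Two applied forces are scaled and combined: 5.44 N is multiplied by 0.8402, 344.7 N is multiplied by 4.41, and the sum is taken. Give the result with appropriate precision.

5.44 × 0.8402 = 4.570688 → 4.57 N (3 s.f., last digit at the 10^-2 place).
344.7 × 4.41 = 1520.127 → 1.52 × 10³ N (3 s.f., last digit at the 10^1 place).
Sum: 1524.697688 N; keep the coarser place, 10^1.
Result: 1.52 × 10³ N.

1.52 × 10³ N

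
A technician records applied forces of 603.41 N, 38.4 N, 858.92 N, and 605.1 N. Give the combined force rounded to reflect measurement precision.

2105.8 N

603.41 N + 38.4 N + 858.92 N + 605.1 N = 2105.83 N.
Addition/subtraction keeps the fewest decimal places: 603.41 → 2 decimal places, 38.4 → 1 decimal place, 858.92 → 2 decimal places, 605.1 → 1 decimal place; limit is 1.
Rounded to 1 decimal place: 2105.8 N.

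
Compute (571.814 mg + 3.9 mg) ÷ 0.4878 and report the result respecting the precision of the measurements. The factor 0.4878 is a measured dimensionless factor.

571.814 mg + 3.9 mg = 575.714 mg; the sum is limited to 1 decimal place (4 s.f.).
Carrying full precision, 575.714 ÷ 0.4878 = 1180.22550226… mg; 0.4878 has 4 s.f., so the result keeps min(4, 4) = 4 s.f.
Rounded to 4 significant figures: 1180. mg.

1180. mg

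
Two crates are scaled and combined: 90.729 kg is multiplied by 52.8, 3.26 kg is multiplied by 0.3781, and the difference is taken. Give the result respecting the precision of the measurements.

4.79 × 10³ kg

90.729 × 52.8 = 4790.4912 → 4.79 × 10³ kg (3 s.f., last digit at the 10^1 place).
3.26 × 0.3781 = 1.232606 → 1.23 kg (3 s.f., last digit at the 10^-2 place).
Difference: 4789.258594 kg; keep the coarser place, 10^1.
Result: 4.79 × 10³ kg.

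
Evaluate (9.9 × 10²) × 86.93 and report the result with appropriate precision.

(9.9 × 10²) × 86.93 = 86060.7
Multiplication/division keeps the fewest significant figures: 9.9 × 10² → 2 s.f., 86.93 → 4 s.f.; limit is 2.
Rounded to 2 significant figures: 8.6 × 10⁴.

8.6 × 10⁴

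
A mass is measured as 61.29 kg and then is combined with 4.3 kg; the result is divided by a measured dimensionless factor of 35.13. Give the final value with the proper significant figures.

1.87 kg

61.29 kg + 4.3 kg = 65.59 kg; the sum is limited to 1 decimal place (3 s.f.).
Carrying full precision, 65.59 ÷ 35.13 = 1.86706518645… kg; 35.13 has 4 s.f., so the result keeps min(3, 4) = 3 s.f.
Rounded to 3 significant figures: 1.87 kg.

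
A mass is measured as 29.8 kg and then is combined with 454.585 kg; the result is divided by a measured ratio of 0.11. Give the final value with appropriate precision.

4.4 × 10^3 kg

29.8 kg + 454.585 kg = 484.385 kg; the sum is limited to 1 decimal place (4 s.f.).
Carrying full precision, 484.385 ÷ 0.11 = 4403.5 kg; 0.11 has 2 s.f., so the result keeps min(4, 2) = 2 s.f.
Rounded to 2 significant figures: 4.4 × 10^3 kg.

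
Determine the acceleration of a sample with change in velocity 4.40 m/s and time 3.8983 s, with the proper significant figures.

1.13 m/s²

acceleration = 4.40 m/s ÷ 3.8983 s = 1.12869712439… m/s².
4.40 has 3 significant figures; 3.8983 has 5.
Division/multiplication keeps the fewest: 3 significant figures.
Rounded: 1.13 m/s².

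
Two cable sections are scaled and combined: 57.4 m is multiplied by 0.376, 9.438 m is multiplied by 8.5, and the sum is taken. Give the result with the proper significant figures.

57.4 × 0.376 = 21.5824 → 21.6 m (3 s.f., last digit at the 10^-1 place).
9.438 × 8.5 = 80.223 → 80. m (2 s.f., last digit at the 10^0 place).
Sum: 101.8054 m; keep the coarser place, 10^0.
Result: 102 m.

102 m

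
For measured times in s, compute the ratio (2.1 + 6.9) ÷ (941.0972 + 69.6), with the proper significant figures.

2.1 + 6.9 = 9.0, limited to 1 d.p. → 2 s.f.; 941.0972 + 69.6 = 1010.6972, limited to 1 d.p. → 5 s.f.
Carrying full precision, 9.0 ÷ 1010.6972 = 0.00890474417066…; keep min(2, 5) = 2 s.f.
Rounded to 2 significant figures: 0.0089.

0.0089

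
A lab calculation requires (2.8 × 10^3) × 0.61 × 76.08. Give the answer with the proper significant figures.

1.3 × 10^5

(2.8 × 10^3) × 0.61 × 76.08 = 129944.64
Multiplication/division keeps the fewest significant figures: 2.8 × 10^3 → 2 s.f., 0.61 → 2 s.f., 76.08 → 4 s.f.; limit is 2.
Rounded to 2 significant figures: 1.3 × 10^5.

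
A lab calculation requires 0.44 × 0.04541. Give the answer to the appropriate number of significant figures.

0.020

0.44 × 0.04541 = 0.0199804
Multiplication/division keeps the fewest significant figures: 0.44 → 2 s.f., 0.04541 → 4 s.f.; limit is 2.
Rounded to 2 significant figures: 0.020.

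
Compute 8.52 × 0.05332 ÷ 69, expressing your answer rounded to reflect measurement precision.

8.52 × 0.05332 ÷ 69 = 0.00658386086957…
Multiplication/division keeps the fewest significant figures: 8.52 → 3 s.f., 0.05332 → 4 s.f., 69 → 2 s.f.; limit is 2.
Rounded to 2 significant figures: 0.0066.

0.0066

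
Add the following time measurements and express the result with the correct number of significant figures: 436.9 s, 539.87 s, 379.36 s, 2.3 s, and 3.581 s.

436.9 s + 539.87 s + 379.36 s + 2.3 s + 3.581 s = 1362.011 s.
Addition/subtraction keeps the fewest decimal places: 436.9 → 1 decimal place, 539.87 → 2 decimal places, 379.36 → 2 decimal places, 2.3 → 1 decimal place, 3.581 → 3 decimal places; limit is 1.
Rounded to 1 decimal place: 1362.0 s.

1362.0 s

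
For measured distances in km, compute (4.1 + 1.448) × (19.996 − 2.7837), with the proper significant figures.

95 km²

4.1 + 1.448 = 5.548, limited to 1 d.p. → 2 s.f.; 19.996 − 2.7837 = 17.2123, limited to 3 d.p. → 5 s.f.
Carrying full precision, 5.548 × 17.2123 = 95.4938404; keep min(2, 5) = 2 s.f.
Rounded to 2 significant figures: 95 km².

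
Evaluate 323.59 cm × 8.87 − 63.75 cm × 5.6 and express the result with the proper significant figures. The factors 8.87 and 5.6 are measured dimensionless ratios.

323.59 × 8.87 = 2870.2433 → 2.87 × 10³ cm (3 s.f., last digit at the 10^1 place).
63.75 × 5.6 = 357 → 3.6 × 10² cm (2 s.f., last digit at the 10^1 place).
Difference: 2513.2433 cm; keep the coarser place, 10^1.
Result: 2.51 × 10³ cm.

2.51 × 10³ cm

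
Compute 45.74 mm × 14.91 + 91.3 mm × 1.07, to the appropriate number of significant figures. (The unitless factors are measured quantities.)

779.7 mm

45.74 × 14.91 = 681.9834 → 682.0 mm (4 s.f., last digit at the 10^-1 place).
91.3 × 1.07 = 97.691 → 97.7 mm (3 s.f., last digit at the 10^-1 place).
Sum: 779.6744 mm; keep the coarser place, 10^-1.
Result: 779.7 mm.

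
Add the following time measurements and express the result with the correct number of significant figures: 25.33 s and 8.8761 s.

34.21 s

25.33 s + 8.8761 s = 34.2061 s.
Addition/subtraction keeps the fewest decimal places: 25.33 → 2 decimal places, 8.8761 → 4 decimal places; limit is 2.
Rounded to 2 decimal places: 34.21 s.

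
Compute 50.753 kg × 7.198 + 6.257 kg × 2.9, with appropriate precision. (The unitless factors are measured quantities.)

3.83 × 10² kg

50.753 × 7.198 = 365.320094 → 365.3 kg (4 s.f., last digit at the 10^-1 place).
6.257 × 2.9 = 18.1453 → 18 kg (2 s.f., last digit at the 10^0 place).
Sum: 383.465394 kg; keep the coarser place, 10^0.
Result: 3.83 × 10² kg.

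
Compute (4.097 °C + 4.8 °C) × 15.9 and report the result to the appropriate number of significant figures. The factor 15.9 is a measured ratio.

4.097 °C + 4.8 °C = 8.897 °C; the sum is limited to 1 decimal place (2 s.f.).
Carrying full precision, 8.897 × 15.9 = 141.4623 °C; 15.9 has 3 s.f., so the result keeps min(2, 3) = 2 s.f.
Rounded to 2 significant figures: 1.4 × 10² °C.

1.4 × 10² °C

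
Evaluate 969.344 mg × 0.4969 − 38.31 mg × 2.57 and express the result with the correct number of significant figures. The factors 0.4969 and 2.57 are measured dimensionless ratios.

969.344 × 0.4969 = 481.6670336 → 481.7 mg (4 s.f., last digit at the 10^-1 place).
38.31 × 2.57 = 98.4567 → 98.5 mg (3 s.f., last digit at the 10^-1 place).
Difference: 383.2103336 mg; keep the coarser place, 10^-1.
Result: 383.2 mg.

383.2 mg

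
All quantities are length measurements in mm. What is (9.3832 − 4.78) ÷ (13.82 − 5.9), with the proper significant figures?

0.58

9.3832 − 4.78 = 4.6032, limited to 2 d.p. → 3 s.f.; 13.82 − 5.9 = 7.92, limited to 1 d.p. → 2 s.f.
Carrying full precision, 4.6032 ÷ 7.92 = 0.581212121212…; keep min(3, 2) = 2 s.f.
Rounded to 2 significant figures: 0.58.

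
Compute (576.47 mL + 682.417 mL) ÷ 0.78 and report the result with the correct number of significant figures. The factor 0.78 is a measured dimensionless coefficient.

1.6 × 10^3 mL

576.47 mL + 682.417 mL = 1258.887 mL; the sum is limited to 2 decimal places (6 s.f.).
Carrying full precision, 1258.887 ÷ 0.78 = 1613.95769231… mL; 0.78 has 2 s.f., so the result keeps min(6, 2) = 2 s.f.
Rounded to 2 significant figures: 1.6 × 10^3 mL.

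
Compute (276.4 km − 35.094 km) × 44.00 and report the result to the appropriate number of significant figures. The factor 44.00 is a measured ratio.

1.062 × 10⁴ km

276.4 km − 35.094 km = 241.306 km; the difference is limited to 1 decimal place (4 s.f.).
Carrying full precision, 241.306 × 44.00 = 10617.464 km; 44.00 has 4 s.f., so the result keeps min(4, 4) = 4 s.f.
Rounded to 4 significant figures: 1.062 × 10⁴ km.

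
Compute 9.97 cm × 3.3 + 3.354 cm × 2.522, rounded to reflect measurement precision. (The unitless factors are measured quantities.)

9.97 × 3.3 = 32.901 → 33 cm (2 s.f., last digit at the 10^0 place).
3.354 × 2.522 = 8.458788 → 8.459 cm (4 s.f., last digit at the 10^-3 place).
Sum: 41.359788 cm; keep the coarser place, 10^0.
Result: 41 cm.

41 cm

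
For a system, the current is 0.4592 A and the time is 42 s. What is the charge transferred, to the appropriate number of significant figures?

19 C

charge transferred = 0.4592 A × 42 s = 19.2864 C.
0.4592 has 4 significant figures; 42 has 2.
Division/multiplication keeps the fewest: 2 significant figures.
Rounded: 19 C.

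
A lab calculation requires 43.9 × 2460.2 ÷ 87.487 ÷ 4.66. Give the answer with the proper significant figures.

43.9 × 2460.2 ÷ 87.487 ÷ 4.66 = 264.914355639…
Multiplication/division keeps the fewest significant figures: 43.9 → 3 s.f., 2460.2 → 5 s.f., 87.487 → 5 s.f., 4.66 → 3 s.f.; limit is 3.
Rounded to 3 significant figures: 265.

265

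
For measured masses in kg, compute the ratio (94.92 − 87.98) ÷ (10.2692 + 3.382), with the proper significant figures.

94.92 − 87.98 = 6.94, limited to 2 d.p. → 3 s.f.; 10.2692 + 3.382 = 13.6512, limited to 3 d.p. → 5 s.f.
Carrying full precision, 6.94 ÷ 13.6512 = 0.508380215659…; keep min(3, 5) = 3 s.f.
Rounded to 3 significant figures: 0.508.

0.508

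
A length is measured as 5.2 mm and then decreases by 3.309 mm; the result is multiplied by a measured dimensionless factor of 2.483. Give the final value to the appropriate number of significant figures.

4.7 mm

5.2 mm − 3.309 mm = 1.891 mm; the difference is limited to 1 decimal place (2 s.f.).
Carrying full precision, 1.891 × 2.483 = 4.695353 mm; 2.483 has 4 s.f., so the result keeps min(2, 4) = 2 s.f.
Rounded to 2 significant figures: 4.7 mm.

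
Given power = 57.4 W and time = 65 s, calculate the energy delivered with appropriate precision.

3.7 × 10^3 J

energy delivered = 57.4 W × 65 s = 3731 J.
57.4 has 3 significant figures; 65 has 2.
Division/multiplication keeps the fewest: 2 significant figures.
Rounded: 3.7 × 10^3 J.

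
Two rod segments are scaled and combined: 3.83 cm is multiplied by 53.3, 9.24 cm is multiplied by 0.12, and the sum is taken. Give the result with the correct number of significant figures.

205 cm

3.83 × 53.3 = 204.139 → 204 cm (3 s.f., last digit at the 10^0 place).
9.24 × 0.12 = 1.1088 → 1.1 cm (2 s.f., last digit at the 10^-1 place).
Sum: 205.2478 cm; keep the coarser place, 10^0.
Result: 205 cm.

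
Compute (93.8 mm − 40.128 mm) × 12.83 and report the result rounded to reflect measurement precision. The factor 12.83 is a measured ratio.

6.89 × 10^2 mm

93.8 mm − 40.128 mm = 53.672 mm; the difference is limited to 1 decimal place (3 s.f.).
Carrying full precision, 53.672 × 12.83 = 688.61176 mm; 12.83 has 4 s.f., so the result keeps min(3, 4) = 3 s.f.
Rounded to 3 significant figures: 6.89 × 10^2 mm.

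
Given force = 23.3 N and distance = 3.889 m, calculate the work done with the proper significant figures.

work done = 23.3 N × 3.889 m = 90.6137 J.
23.3 has 3 significant figures; 3.889 has 4.
Division/multiplication keeps the fewest: 3 significant figures.
Rounded: 90.6 J.

90.6 J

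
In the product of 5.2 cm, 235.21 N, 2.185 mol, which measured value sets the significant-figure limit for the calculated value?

5.2 cm

5.2 cm → 2 s.f.; 235.21 N → 5 s.f.; 2.185 mol → 4 s.f.
The fewest is 2 significant figures, from 5.2 cm.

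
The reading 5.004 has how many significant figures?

4

5.004: zeros between nonzero digits are significant.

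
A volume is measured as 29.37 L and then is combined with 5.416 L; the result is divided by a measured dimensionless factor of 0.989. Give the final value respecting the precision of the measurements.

35.2 L

29.37 L + 5.416 L = 34.786 L; the sum is limited to 2 decimal places (4 s.f.).
Carrying full precision, 34.786 ÷ 0.989 = 35.1729019211… L; 0.989 has 3 s.f., so the result keeps min(4, 3) = 3 s.f.
Rounded to 3 significant figures: 35.2 L.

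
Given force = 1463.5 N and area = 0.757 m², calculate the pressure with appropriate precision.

1.93 × 10³ Pa

pressure = 1463.5 N ÷ 0.757 m² = 1933.28929987… Pa.
1463.5 has 5 significant figures; 0.757 has 3.
Division/multiplication keeps the fewest: 3 significant figures.
Rounded: 1.93 × 10³ Pa.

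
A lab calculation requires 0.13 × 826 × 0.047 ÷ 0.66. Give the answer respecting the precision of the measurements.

0.13 × 826 × 0.047 ÷ 0.66 = 7.64675757576…
Multiplication/division keeps the fewest significant figures: 0.13 → 2 s.f., 826 → 3 s.f., 0.047 → 2 s.f., 0.66 → 2 s.f.; limit is 2.
Rounded to 2 significant figures: 7.6.

7.6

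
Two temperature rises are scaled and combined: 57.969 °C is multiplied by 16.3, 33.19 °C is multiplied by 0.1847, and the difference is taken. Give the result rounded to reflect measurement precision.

939 °C

57.969 × 16.3 = 944.8947 → 945 °C (3 s.f., last digit at the 10^0 place).
33.19 × 0.1847 = 6.130193 → 6.130 °C (4 s.f., last digit at the 10^-3 place).
Difference: 938.764507 °C; keep the coarser place, 10^0.
Result: 939 °C.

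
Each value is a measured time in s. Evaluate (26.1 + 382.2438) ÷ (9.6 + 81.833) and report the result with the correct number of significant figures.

4.47

26.1 + 382.2438 = 408.3438, limited to 1 d.p. → 4 s.f.; 9.6 + 81.833 = 91.433, limited to 1 d.p. → 3 s.f.
Carrying full precision, 408.3438 ÷ 91.433 = 4.46604398849…; keep min(4, 3) = 3 s.f.
Rounded to 3 significant figures: 4.47.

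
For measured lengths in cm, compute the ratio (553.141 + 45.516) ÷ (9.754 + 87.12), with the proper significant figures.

6.180

553.141 + 45.516 = 598.657, limited to 3 d.p. → 6 s.f.; 9.754 + 87.12 = 96.874, limited to 2 d.p. → 4 s.f.
Carrying full precision, 598.657 ÷ 96.874 = 6.17974895225…; keep min(6, 4) = 4 s.f.
Rounded to 4 significant figures: 6.180.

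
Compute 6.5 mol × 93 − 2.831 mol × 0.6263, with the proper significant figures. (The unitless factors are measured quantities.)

6.5 × 93 = 604.5 → 6.0 × 10² mol (2 s.f., last digit at the 10^1 place).
2.831 × 0.6263 = 1.7730553 → 1.773 mol (4 s.f., last digit at the 10^-3 place).
Difference: 602.7269447 mol; keep the coarser place, 10^1.
Result: 6.0 × 10² mol.

6.0 × 10² mol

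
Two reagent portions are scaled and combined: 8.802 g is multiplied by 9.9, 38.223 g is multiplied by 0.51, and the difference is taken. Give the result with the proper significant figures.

68 g

8.802 × 9.9 = 87.1398 → 87 g (2 s.f., last digit at the 10^0 place).
38.223 × 0.51 = 19.49373 → 19 g (2 s.f., last digit at the 10^0 place).
Difference: 67.64607 g; keep the coarser place, 10^0.
Result: 68 g.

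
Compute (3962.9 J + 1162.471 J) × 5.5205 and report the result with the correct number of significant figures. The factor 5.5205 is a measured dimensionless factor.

28295 J

3962.9 J + 1162.471 J = 5125.371 J; the sum is limited to 1 decimal place (5 s.f.).
Carrying full precision, 5125.371 × 5.5205 = 28294.6106055 J; 5.5205 has 5 s.f., so the result keeps min(5, 5) = 5 s.f.
Rounded to 5 significant figures: 28295 J.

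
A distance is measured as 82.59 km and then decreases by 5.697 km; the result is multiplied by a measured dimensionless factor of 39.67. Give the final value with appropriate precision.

82.59 km − 5.697 km = 76.893 km; the difference is limited to 2 decimal places (4 s.f.).
Carrying full precision, 76.893 × 39.67 = 3050.34531 km; 39.67 has 4 s.f., so the result keeps min(4, 4) = 4 s.f.
Rounded to 4 significant figures: 3050. km.

3050. km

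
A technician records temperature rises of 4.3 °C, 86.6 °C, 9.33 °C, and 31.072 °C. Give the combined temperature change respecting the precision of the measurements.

4.3 °C + 86.6 °C + 9.33 °C + 31.072 °C = 131.302 °C.
Addition/subtraction keeps the fewest decimal places: 4.3 → 1 decimal place, 86.6 → 1 decimal place, 9.33 → 2 decimal places, 31.072 → 3 decimal places; limit is 1.
Rounded to 1 decimal place: 131.3 °C.

131.3 °C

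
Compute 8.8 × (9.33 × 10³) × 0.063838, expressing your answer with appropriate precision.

8.8 × (9.33 × 10³) × 0.063838 = 5241.355152
Multiplication/division keeps the fewest significant figures: 8.8 → 2 s.f., 9.33 × 10³ → 3 s.f., 0.063838 → 5 s.f.; limit is 2.
Rounded to 2 significant figures: 5.2 × 10³.

5.2 × 10³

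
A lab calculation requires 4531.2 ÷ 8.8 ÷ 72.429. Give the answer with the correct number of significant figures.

4531.2 ÷ 8.8 ÷ 72.429 = 7.1091564278…
Multiplication/division keeps the fewest significant figures: 4531.2 → 5 s.f., 8.8 → 2 s.f., 72.429 → 5 s.f.; limit is 2.
Rounded to 2 significant figures: 7.1.

7.1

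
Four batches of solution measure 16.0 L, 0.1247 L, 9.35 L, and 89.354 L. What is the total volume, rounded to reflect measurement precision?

114.8 L

16.0 L + 0.1247 L + 9.35 L + 89.354 L = 114.8287 L.
Addition/subtraction keeps the fewest decimal places: 16.0 → 1 decimal place, 0.1247 → 4 decimal places, 9.35 → 2 decimal places, 89.354 → 3 decimal places; limit is 1.
Rounded to 1 decimal place: 114.8 L.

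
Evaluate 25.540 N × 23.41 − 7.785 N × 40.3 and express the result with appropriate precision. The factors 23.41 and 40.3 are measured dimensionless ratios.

25.540 × 23.41 = 597.8914 → 597.9 N (4 s.f., last digit at the 10^-1 place).
7.785 × 40.3 = 313.7355 → 314 N (3 s.f., last digit at the 10^0 place).
Difference: 284.1559 N; keep the coarser place, 10^0.
Result: 2.84 × 10² N.

2.84 × 10² N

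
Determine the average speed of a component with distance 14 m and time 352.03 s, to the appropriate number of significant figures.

average speed = 14 m ÷ 352.03 s = 0.0397693378405… m/s.
14 has 2 significant figures; 352.03 has 5.
Division/multiplication keeps the fewest: 2 significant figures.
Rounded: 0.040 m/s.

0.040 m/s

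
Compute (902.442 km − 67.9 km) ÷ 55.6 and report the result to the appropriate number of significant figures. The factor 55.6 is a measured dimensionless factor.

902.442 km − 67.9 km = 834.542 km; the difference is limited to 1 decimal place (4 s.f.).
Carrying full precision, 834.542 ÷ 55.6 = 15.0097482014… km; 55.6 has 3 s.f., so the result keeps min(4, 3) = 3 s.f.
Rounded to 3 significant figures: 15.0 km.

15.0 km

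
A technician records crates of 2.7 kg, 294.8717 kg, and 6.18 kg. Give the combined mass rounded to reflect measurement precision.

303.8 kg

2.7 kg + 294.8717 kg + 6.18 kg = 303.7517 kg.
Addition/subtraction keeps the fewest decimal places: 2.7 → 1 decimal place, 294.8717 → 4 decimal places, 6.18 → 2 decimal places; limit is 1.
Rounded to 1 decimal place: 303.8 kg.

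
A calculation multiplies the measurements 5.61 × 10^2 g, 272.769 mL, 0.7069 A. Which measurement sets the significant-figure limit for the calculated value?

5.61 × 10^2 g

5.61 × 10^2 g → 3 s.f.; 272.769 mL → 6 s.f.; 0.7069 A → 4 s.f.
The fewest is 3 significant figures, from 5.61 × 10^2 g.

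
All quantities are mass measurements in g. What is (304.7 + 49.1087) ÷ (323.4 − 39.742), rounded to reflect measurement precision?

1.247

304.7 + 49.1087 = 353.8087, limited to 1 d.p. → 4 s.f.; 323.4 − 39.742 = 283.658, limited to 1 d.p. → 4 s.f.
Carrying full precision, 353.8087 ÷ 283.658 = 1.24730732079…; keep min(4, 4) = 4 s.f.
Rounded to 4 significant figures: 1.247.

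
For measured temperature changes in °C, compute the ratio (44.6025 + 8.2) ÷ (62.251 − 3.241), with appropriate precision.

0.895

44.6025 + 8.2 = 52.8025, limited to 1 d.p. → 3 s.f.; 62.251 − 3.241 = 59.010, limited to 3 d.p. → 5 s.f.
Carrying full precision, 52.8025 ÷ 59.010 = 0.894805965091…; keep min(3, 5) = 3 s.f.
Rounded to 3 significant figures: 0.895.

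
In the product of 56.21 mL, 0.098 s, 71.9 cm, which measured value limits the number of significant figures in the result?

56.21 mL → 4 s.f.; 0.098 s → 2 s.f.; 71.9 cm → 3 s.f.
The fewest is 2 significant figures, from 0.098 s.

0.098 s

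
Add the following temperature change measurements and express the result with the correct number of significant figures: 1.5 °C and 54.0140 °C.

1.5 °C + 54.0140 °C = 55.5140 °C.
Addition/subtraction keeps the fewest decimal places: 1.5 → 1 decimal place, 54.0140 → 4 decimal places; limit is 1.
Rounded to 1 decimal place: 55.5 °C.

55.5 °C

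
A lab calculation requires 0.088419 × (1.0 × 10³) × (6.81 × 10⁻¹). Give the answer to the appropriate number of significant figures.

0.088419 × (1.0 × 10³) × (6.81 × 10⁻¹) = 60.213339
Multiplication/division keeps the fewest significant figures: 0.088419 → 5 s.f., 1.0 × 10³ → 2 s.f., 6.81 × 10⁻¹ → 3 s.f.; limit is 2.
Rounded to 2 significant figures: 6.0 × 10¹.

6.0 × 10¹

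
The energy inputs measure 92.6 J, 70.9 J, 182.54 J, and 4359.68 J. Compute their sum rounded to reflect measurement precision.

92.6 J + 70.9 J + 182.54 J + 4359.68 J = 4705.72 J.
Addition/subtraction keeps the fewest decimal places: 92.6 → 1 decimal place, 70.9 → 1 decimal place, 182.54 → 2 decimal places, 4359.68 → 2 decimal places; limit is 1.
Rounded to 1 decimal place: 4705.7 J.

4705.7 J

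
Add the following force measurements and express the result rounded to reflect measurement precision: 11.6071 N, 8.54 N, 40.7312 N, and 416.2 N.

477.1 N

11.6071 N + 8.54 N + 40.7312 N + 416.2 N = 477.0783 N.
Addition/subtraction keeps the fewest decimal places: 11.6071 → 4 decimal places, 8.54 → 2 decimal places, 40.7312 → 4 decimal places, 416.2 → 1 decimal place; limit is 1.
Rounded to 1 decimal place: 477.1 N.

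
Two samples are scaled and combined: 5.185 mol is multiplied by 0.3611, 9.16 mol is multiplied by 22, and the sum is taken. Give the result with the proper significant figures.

5.185 × 0.3611 = 1.8723035 → 1.872 mol (4 s.f., last digit at the 10^-3 place).
9.16 × 22 = 201.52 → 2.0 × 10^2 mol (2 s.f., last digit at the 10^1 place).
Sum: 203.3923035 mol; keep the coarser place, 10^1.
Result: 2.0 × 10^2 mol.

2.0 × 10^2 mol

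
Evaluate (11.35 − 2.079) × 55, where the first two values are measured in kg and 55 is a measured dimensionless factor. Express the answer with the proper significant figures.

5.1 × 10² kg

11.35 kg − 2.079 kg = 9.271 kg; the difference is limited to 2 decimal places (3 s.f.).
Carrying full precision, 9.271 × 55 = 509.905 kg; 55 has 2 s.f., so the result keeps min(3, 2) = 2 s.f.
Rounded to 2 significant figures: 5.1 × 10² kg.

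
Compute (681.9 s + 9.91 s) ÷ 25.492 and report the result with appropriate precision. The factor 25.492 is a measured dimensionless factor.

27.14 s

681.9 s + 9.91 s = 691.81 s; the sum is limited to 1 decimal place (4 s.f.).
Carrying full precision, 691.81 ÷ 25.492 = 27.1383179037… s; 25.492 has 5 s.f., so the result keeps min(4, 5) = 4 s.f.
Rounded to 4 significant figures: 27.14 s.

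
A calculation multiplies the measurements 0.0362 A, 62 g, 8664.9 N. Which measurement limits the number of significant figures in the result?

0.0362 A → 3 s.f.; 62 g → 2 s.f.; 8664.9 N → 5 s.f.
The fewest is 2 significant figures, from 62 g.

62 g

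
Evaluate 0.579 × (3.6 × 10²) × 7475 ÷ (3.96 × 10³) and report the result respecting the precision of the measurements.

3.9 × 10²

0.579 × (3.6 × 10²) × 7475 ÷ (3.96 × 10³) = 393.456818182…
Multiplication/division keeps the fewest significant figures: 0.579 → 3 s.f., 3.6 × 10² → 2 s.f., 7475 → 4 s.f., 3.96 × 10³ → 3 s.f.; limit is 2.
Rounded to 2 significant figures: 3.9 × 10².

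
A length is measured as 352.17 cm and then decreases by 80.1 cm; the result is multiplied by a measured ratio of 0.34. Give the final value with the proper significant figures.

93 cm

352.17 cm − 80.1 cm = 272.07 cm; the difference is limited to 1 decimal place (4 s.f.).
Carrying full precision, 272.07 × 0.34 = 92.5038 cm; 0.34 has 2 s.f., so the result keeps min(4, 2) = 2 s.f.
Rounded to 2 significant figures: 93 cm.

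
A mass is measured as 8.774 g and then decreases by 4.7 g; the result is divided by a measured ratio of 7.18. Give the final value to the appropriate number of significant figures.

0.57 g

8.774 g − 4.7 g = 4.074 g; the difference is limited to 1 decimal place (2 s.f.).
Carrying full precision, 4.074 ÷ 7.18 = 0.567409470752… g; 7.18 has 3 s.f., so the result keeps min(2, 3) = 2 s.f.
Rounded to 2 significant figures: 0.57 g.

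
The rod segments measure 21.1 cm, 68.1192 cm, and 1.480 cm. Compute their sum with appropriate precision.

21.1 cm + 68.1192 cm + 1.480 cm = 90.6992 cm.
Addition/subtraction keeps the fewest decimal places: 21.1 → 1 decimal place, 68.1192 → 4 decimal places, 1.480 → 3 decimal places; limit is 1.
Rounded to 1 decimal place: 90.7 cm.

90.7 cm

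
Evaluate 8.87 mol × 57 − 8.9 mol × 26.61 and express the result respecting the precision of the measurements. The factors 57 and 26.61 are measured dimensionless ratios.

2.7 × 10^2 mol

8.87 × 57 = 505.59 → 5.1 × 10^2 mol (2 s.f., last digit at the 10^1 place).
8.9 × 26.61 = 236.829 → 2.4 × 10^2 mol (2 s.f., last digit at the 10^1 place).
Difference: 268.761 mol; keep the coarser place, 10^1.
Result: 2.7 × 10^2 mol.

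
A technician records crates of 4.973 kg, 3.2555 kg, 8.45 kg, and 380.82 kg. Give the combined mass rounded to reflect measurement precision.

4.973 kg + 3.2555 kg + 8.45 kg + 380.82 kg = 397.4985 kg.
Addition/subtraction keeps the fewest decimal places: 4.973 → 3 decimal places, 3.2555 → 4 decimal places, 8.45 → 2 decimal places, 380.82 → 2 decimal places; limit is 2.
Rounded to 2 decimal places: 397.50 kg.

397.50 kg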